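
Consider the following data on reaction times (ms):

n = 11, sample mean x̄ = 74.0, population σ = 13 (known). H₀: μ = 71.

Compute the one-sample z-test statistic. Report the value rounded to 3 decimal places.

SE = σ/√n = 13/√11 = 3.9196
z = (x̄−μ₀)/SE = (74.0−71)/3.9196 = 0.7654

test statistic = 0.765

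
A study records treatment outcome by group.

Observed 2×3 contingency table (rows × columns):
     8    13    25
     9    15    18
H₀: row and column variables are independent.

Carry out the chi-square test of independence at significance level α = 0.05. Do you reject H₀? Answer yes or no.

Row totals [46, 42], col totals [17, 28, 43], n=88
χ² = (8−8.89)²/8.89 + (13−14.64)²/14.64 + (25−22.48)²/22.48 + (9−8.11)²/8.11 + (15−13.36)²/13.36 + (18−20.52)²/20.52 = 1.1618
df = 2
p-value (upper-tail) = 0.55940
At α=0.05: p ≥ α → fail to reject H₀

reject H₀: no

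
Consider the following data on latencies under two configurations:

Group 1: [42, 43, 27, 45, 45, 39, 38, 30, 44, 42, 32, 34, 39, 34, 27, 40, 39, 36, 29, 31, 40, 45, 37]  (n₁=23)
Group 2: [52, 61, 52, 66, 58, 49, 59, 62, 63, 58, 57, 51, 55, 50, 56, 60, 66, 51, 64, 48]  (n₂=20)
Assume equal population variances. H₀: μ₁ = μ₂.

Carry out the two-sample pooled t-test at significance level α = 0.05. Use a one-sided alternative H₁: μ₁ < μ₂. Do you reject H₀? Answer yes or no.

x̄₁=37.304, s₁=5.834, n₁=23
x̄₂=56.900, s₂=5.730, n₂=20
s_p² = [22·5.834² + 19·5.730²]/41 = 33.4797
SE = √(s_p²·(1/23+1/20)) = 1.7691
t = (37.304−56.900)/1.7691 = -11.0768
df = 41
p-value (one-sided, H₁ less) = 0.00000
At α=0.05: p < α → reject H₀

reject H₀: yes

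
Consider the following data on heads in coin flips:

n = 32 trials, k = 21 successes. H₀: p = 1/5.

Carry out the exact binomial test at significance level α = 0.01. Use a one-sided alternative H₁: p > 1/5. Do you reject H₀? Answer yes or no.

reject H₀: yes

Exact binomial: n=32, k=21, p₀=1/5=0.2000
P(X≥21) from Σ C(n,i)·p₀^i·(1−p₀)^(n−i)
p-value (one-sided, H₁ greater) = 0.00000
At α=0.01: p < α → reject H₀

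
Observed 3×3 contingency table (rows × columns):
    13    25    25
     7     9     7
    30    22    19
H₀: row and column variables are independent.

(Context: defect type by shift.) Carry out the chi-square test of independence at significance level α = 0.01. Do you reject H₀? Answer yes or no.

Row totals [63, 23, 71], col totals [50, 56, 51], n=157
χ² = (13−20.06)²/20.06 + (25−22.47)²/22.47 + (25−20.46)²/20.46 + (7−7.32)²/7.32 + (9−8.20)²/8.20 + (7−7.47)²/7.47 + (30−22.61)²/22.61 + (22−25.32)²/25.32 + (19−23.06)²/23.06 = 7.4646
df = 4
p-value (upper-tail) = 0.11328
At α=0.01: p ≥ α → fail to reject H₀

reject H₀: no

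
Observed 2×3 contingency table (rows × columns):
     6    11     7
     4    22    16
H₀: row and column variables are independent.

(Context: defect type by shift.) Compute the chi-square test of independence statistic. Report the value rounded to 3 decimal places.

Row totals [24, 42], col totals [10, 33, 23], n=66
χ² = (6−3.64)²/3.64 + (11−12.00)²/12.00 + (7−8.36)²/8.36 + (4−6.36)²/6.36 + (22−21.00)²/21.00 + (16−14.64)²/14.64 = 2.8946
df = 2

test statistic = 2.895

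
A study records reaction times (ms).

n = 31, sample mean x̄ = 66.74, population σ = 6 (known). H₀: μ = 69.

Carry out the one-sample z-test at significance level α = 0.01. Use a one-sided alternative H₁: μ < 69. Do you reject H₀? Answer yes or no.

SE = σ/√n = 6/√31 = 1.0776
z = (x̄−μ₀)/SE = (66.74−69)/1.0776 = -2.0972
p-value (one-sided, H₁ less) = 0.01799
At α=0.01: p ≥ α → fail to reject H₀

reject H₀: no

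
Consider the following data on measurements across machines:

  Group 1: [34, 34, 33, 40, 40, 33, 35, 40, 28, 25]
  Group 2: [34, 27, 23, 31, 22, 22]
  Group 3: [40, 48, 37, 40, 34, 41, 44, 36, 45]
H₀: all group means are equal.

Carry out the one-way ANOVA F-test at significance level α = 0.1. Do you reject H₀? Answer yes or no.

reject H₀: yes

Group means [34.20, 26.50, 40.56], grand mean 34.640
SSB = Σnᵢ(x̄ᵢ−x̄)² = 714.438; SSW = ΣΣ(x−x̄ᵢ)² = 521.322
MSB = 714.438/2 = 357.2189; MSW = 521.322/22 = 23.6965
F = MSB/MSW = 15.0748
df = (2, 22)
p-value (upper-tail) = 0.00008
At α=0.1: p < α → reject H₀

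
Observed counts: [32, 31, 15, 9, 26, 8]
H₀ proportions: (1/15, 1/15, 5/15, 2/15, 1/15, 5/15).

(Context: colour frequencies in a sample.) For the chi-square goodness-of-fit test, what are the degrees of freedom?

degrees of freedom = 5

df = k − 1 = 6 − 1 = 5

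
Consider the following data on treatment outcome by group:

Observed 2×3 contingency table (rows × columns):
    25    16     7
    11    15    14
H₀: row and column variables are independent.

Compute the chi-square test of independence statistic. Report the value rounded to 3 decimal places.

Row totals [48, 40], col totals [36, 31, 21], n=88
χ² = (25−19.64)²/19.64 + (16−16.91)²/16.91 + (7−11.45)²/11.45 + (11−16.36)²/16.36 + (15−14.09)²/14.09 + (14−9.55)²/9.55 = 7.1418
df = 2

test statistic = 7.142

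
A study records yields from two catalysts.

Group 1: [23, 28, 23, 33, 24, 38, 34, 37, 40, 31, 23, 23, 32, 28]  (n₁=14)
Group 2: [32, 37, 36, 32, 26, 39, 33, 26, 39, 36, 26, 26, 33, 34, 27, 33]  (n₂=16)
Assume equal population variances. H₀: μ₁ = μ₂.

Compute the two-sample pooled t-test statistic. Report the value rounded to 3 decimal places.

x̄₁=29.786, s₁=6.091, n₁=14
x̄₂=32.188, s₂=4.694, n₂=16
s_p² = [13·6.091² + 15·4.694²]/28 = 29.0284
SE = √(s_p²·(1/14+1/16)) = 1.9717
t = (29.786−32.188)/1.9717 = -1.2181
df = 28

test statistic = -1.218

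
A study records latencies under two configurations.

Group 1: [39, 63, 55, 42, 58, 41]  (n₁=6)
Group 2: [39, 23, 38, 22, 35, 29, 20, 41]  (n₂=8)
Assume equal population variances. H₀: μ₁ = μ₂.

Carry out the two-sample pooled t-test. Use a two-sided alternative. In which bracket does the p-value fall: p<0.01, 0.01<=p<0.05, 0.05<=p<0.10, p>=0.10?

p-value bracket: p<0.01

x̄₁=49.667, s₁=10.231, n₁=6
x̄₂=30.875, s₂=8.442, n₂=8
s_p² = [5·10.231² + 7·8.442²]/12 = 85.1840
SE = √(s_p²·(1/6+1/8)) = 4.9845
t = (49.667−30.875)/4.9845 = 3.7700
df = 12
p-value (two-sided) = 0.00267
→ bracket: p<0.01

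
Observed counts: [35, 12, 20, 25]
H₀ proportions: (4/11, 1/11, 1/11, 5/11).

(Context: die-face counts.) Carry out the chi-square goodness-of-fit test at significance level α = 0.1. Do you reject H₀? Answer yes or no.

reject H₀: yes

n = 92; E_i = n·p_i = [33.45, 8.36, 8.36, 41.82]
χ² = (35−33.45)²/33.45 + (12−8.36)²/8.36 + (20−8.36)²/8.36 + (25−41.82)²/41.82 = 24.6060
df = 3
p-value (upper-tail) = 0.00002
At α=0.1: p < α → reject H₀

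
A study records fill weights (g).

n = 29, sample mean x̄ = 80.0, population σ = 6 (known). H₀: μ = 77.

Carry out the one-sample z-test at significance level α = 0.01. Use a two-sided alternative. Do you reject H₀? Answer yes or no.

reject H₀: yes

SE = σ/√n = 6/√29 = 1.1142
z = (x̄−μ₀)/SE = (80.0−77)/1.1142 = 2.6926
p-value (two-sided) = 0.00709
At α=0.01: p < α → reject H₀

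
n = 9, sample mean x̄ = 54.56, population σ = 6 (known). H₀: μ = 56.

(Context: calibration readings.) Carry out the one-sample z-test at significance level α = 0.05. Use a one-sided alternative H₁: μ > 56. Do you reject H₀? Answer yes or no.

SE = σ/√n = 6/√9 = 2.0000
z = (x̄−μ₀)/SE = (54.56−56)/2.0000 = -0.7200
p-value (one-sided, H₁ greater) = 0.76424
At α=0.05: p ≥ α → fail to reject H₀

reject H₀: no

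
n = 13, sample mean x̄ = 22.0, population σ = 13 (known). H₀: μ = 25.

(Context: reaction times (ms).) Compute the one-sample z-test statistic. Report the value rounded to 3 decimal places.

SE = σ/√n = 13/√13 = 3.6056
z = (x̄−μ₀)/SE = (22.0−25)/3.6056 = -0.8321

test statistic = -0.832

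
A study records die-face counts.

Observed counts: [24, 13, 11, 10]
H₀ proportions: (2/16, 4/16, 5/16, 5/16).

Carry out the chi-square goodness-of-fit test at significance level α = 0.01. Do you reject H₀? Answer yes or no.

reject H₀: yes

n = 58; E_i = n·p_i = [7.25, 14.50, 18.12, 18.12]
χ² = (24−7.25)²/7.25 + (13−14.50)²/14.50 + (11−18.12)²/18.12 + (10−18.12)²/18.12 = 45.2966
df = 3
p-value (upper-tail) = 0.00000
At α=0.01: p < α → reject H₀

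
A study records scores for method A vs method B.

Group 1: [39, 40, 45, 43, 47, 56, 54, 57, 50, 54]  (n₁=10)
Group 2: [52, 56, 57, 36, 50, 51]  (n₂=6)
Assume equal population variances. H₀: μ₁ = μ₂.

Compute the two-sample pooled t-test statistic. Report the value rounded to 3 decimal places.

test statistic = -0.508

x̄₁=48.500, s₁=6.654, n₁=10
x̄₂=50.333, s₂=7.554, n₂=6
s_p² = [9·6.654² + 5·7.554²]/14 = 48.8452
SE = √(s_p²·(1/10+1/6)) = 3.6091
t = (48.500−50.333)/3.6091 = -0.5080
df = 14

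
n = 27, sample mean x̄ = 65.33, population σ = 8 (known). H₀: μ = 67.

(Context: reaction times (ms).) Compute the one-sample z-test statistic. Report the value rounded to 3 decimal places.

test statistic = -1.085

SE = σ/√n = 8/√27 = 1.5396
z = (x̄−μ₀)/SE = (65.33−67)/1.5396 = -1.0847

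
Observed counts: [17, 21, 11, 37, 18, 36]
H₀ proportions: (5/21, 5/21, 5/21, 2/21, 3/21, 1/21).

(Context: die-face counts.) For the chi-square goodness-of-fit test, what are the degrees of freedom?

df = k − 1 = 6 − 1 = 5

degrees of freedom = 5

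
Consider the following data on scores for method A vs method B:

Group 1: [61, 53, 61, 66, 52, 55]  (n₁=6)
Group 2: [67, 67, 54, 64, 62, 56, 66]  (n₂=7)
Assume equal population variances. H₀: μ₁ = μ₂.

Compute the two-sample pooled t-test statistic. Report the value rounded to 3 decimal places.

x̄₁=58.000, s₁=5.514, n₁=6
x̄₂=62.286, s₂=5.314, n₂=7
s_p² = [5·5.514² + 6·5.314²]/11 = 29.2208
SE = √(s_p²·(1/6+1/7)) = 3.0074
t = (58.000−62.286)/3.0074 = -1.4251
df = 11

test statistic = -1.425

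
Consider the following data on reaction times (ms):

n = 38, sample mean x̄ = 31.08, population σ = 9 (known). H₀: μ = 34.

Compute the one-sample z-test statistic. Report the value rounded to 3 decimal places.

test statistic = -2.000

SE = σ/√n = 9/√38 = 1.4600
z = (x̄−μ₀)/SE = (31.08−34)/1.4600 = -2.0000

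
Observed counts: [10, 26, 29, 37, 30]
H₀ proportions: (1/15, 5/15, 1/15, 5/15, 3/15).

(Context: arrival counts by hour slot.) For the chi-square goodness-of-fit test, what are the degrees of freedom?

degrees of freedom = 4

df = k − 1 = 5 − 1 = 4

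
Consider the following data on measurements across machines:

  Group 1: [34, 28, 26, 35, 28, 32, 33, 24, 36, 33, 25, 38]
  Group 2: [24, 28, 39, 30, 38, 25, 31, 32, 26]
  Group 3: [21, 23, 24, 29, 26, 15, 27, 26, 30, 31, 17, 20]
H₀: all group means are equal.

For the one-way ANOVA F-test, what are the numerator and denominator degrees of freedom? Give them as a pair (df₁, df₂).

degrees of freedom = [2, 30]

k = 3 groups, N = 33 total
df = (k−1, N−k) = (3−1, 33−3) = (2, 30)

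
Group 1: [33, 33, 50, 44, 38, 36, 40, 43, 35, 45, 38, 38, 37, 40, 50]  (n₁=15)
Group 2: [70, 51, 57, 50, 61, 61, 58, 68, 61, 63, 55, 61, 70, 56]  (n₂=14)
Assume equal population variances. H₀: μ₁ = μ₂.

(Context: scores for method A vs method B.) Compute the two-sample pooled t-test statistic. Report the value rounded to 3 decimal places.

x̄₁=40.000, s₁=5.412, n₁=15
x̄₂=60.143, s₂=6.274, n₂=14
s_p² = [14·5.412² + 13·6.274²]/27 = 34.1376
SE = √(s_p²·(1/15+1/14)) = 2.1712
t = (40.000−60.143)/2.1712 = -9.2772
df = 27

test statistic = -9.277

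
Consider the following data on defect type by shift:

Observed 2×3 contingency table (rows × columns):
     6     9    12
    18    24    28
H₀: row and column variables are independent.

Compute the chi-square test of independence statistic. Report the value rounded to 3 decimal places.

Row totals [27, 70], col totals [24, 33, 40], n=97
χ² = (6−6.68)²/6.68 + (9−9.19)²/9.19 + (12−11.13)²/11.13 + (18−17.32)²/17.32 + (24−23.81)²/23.81 + (28−28.87)²/28.87 = 0.1946
df = 2

test statistic = 0.195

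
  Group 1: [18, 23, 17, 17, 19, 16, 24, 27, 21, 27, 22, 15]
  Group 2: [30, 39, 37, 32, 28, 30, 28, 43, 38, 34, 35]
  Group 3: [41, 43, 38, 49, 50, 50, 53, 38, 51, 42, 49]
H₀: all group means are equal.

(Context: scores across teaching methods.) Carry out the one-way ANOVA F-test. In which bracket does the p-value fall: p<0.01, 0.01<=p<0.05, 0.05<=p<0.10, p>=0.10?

Group means [20.50, 34.00, 45.82], grand mean 33.059
SSB = Σnᵢ(x̄ᵢ−x̄)² = 3693.246; SSW = ΣΣ(x−x̄ᵢ)² = 730.636
MSB = 3693.246/2 = 1846.6230; MSW = 730.636/31 = 23.5689
F = MSB/MSW = 78.3499
df = (2, 31)
p-value (upper-tail) = 0.00000
→ bracket: p<0.01

p-value bracket: p<0.01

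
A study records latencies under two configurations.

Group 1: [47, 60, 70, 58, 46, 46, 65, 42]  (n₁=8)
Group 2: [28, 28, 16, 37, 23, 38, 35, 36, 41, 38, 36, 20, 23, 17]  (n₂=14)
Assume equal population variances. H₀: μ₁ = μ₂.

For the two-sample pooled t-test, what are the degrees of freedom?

degrees of freedom = 20

df = n₁ + n₂ − 2 = 8 + 14 − 2 = 20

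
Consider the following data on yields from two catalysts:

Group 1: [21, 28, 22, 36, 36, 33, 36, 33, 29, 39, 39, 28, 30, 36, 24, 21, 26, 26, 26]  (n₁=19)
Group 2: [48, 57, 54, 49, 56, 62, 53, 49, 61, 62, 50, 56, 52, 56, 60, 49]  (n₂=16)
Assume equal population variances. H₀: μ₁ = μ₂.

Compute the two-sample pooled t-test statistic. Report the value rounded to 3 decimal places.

test statistic = -13.194

x̄₁=29.947, s₁=5.977, n₁=19
x̄₂=54.625, s₂=4.897, n₂=16
s_p² = [18·5.977² + 15·4.897²]/33 = 30.3848
SE = √(s_p²·(1/19+1/16)) = 1.8704
t = (29.947−54.625)/1.8704 = -13.1941
df = 33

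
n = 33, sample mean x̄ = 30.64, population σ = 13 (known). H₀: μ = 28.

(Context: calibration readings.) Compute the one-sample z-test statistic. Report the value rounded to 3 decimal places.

SE = σ/√n = 13/√33 = 2.2630
z = (x̄−μ₀)/SE = (30.64−28)/2.2630 = 1.1666

test statistic = 1.167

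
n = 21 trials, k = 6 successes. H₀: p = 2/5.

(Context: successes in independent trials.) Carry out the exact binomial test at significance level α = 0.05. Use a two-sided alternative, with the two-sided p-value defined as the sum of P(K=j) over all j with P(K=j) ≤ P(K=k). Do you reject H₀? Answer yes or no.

reject H₀: no

Exact binomial: n=21, k=6, p₀=2/5=0.4000
P(X=j) = C(n,j)·p₀^j·(1−p₀)^(n−j); p = Σ P(X=j) over j with P(X=j) ≤ P(X=6)
p-value (two-sided) = 0.37462
At α=0.05: p ≥ α → fail to reject H₀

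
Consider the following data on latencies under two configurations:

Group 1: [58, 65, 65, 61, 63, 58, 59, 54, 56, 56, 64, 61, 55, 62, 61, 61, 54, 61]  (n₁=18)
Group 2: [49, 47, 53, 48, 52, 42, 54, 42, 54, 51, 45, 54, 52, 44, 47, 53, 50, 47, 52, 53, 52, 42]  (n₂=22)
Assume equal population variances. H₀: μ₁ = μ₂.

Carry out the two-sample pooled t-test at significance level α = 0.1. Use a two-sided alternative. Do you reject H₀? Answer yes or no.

reject H₀: yes

x̄₁=59.667, s₁=3.597, n₁=18
x̄₂=49.227, s₂=4.163, n₂=22
s_p² = [17·3.597² + 21·4.163²]/38 = 15.3648
SE = √(s_p²·(1/18+1/22)) = 1.2458
t = (59.667−49.227)/1.2458 = 8.3797
df = 38
p-value (two-sided) = 0.00000
At α=0.1: p < α → reject H₀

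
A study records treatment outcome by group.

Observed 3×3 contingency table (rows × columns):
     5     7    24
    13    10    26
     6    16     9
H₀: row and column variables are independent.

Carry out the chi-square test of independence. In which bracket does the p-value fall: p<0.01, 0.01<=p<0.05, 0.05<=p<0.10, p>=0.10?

p-value bracket: p<0.01

Row totals [36, 49, 31], col totals [24, 33, 59], n=116
χ² = (5−7.45)²/7.45 + (7−10.24)²/10.24 + (24−18.31)²/18.31 + (13−10.14)²/10.14 + (10−13.94)²/13.94 + (26−24.92)²/24.92 + (6−6.41)²/6.41 + (16−8.82)²/8.82 + (9−15.77)²/15.77 = 14.3451
df = 4
p-value (upper-tail) = 0.00627
→ bracket: p<0.01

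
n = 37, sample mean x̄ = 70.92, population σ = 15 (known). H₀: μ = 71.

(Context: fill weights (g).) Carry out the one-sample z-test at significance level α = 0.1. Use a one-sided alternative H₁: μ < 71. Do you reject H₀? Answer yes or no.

reject H₀: no

SE = σ/√n = 15/√37 = 2.4660
z = (x̄−μ₀)/SE = (70.92−71)/2.4660 = -0.0324
p-value (one-sided, H₁ less) = 0.48706
At α=0.1: p ≥ α → fail to reject H₀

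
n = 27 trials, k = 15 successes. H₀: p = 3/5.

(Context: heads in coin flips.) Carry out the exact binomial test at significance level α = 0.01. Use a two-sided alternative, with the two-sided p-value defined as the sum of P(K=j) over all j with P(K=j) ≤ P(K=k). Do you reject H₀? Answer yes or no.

Exact binomial: n=27, k=15, p₀=3/5=0.6000
P(X=j) = C(n,j)·p₀^j·(1−p₀)^(n−j); p = Σ P(X=j) over j with P(X=j) ≤ P(X=15)
p-value (two-sided) = 0.69599
At α=0.01: p ≥ α → fail to reject H₀

reject H₀: no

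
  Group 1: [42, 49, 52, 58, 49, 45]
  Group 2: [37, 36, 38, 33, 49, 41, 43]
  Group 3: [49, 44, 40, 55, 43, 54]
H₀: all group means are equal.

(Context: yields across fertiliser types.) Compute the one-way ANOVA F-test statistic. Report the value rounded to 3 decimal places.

test statistic = 5.433

Group means [49.17, 39.57, 47.50], grand mean 45.105
SSB = Σnᵢ(x̄ᵢ−x̄)² = 347.742; SSW = ΣΣ(x−x̄ᵢ)² = 512.048
MSB = 347.742/2 = 173.8709; MSW = 512.048/16 = 32.0030
F = MSB/MSW = 5.4330
df = (2, 16)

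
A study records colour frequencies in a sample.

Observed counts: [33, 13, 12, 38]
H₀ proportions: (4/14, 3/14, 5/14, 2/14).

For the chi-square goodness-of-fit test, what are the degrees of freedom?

degrees of freedom = 3

df = k − 1 = 4 − 1 = 3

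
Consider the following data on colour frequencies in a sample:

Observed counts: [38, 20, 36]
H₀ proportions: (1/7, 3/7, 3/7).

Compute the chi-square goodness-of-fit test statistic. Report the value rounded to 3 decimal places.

n = 94; E_i = n·p_i = [13.43, 40.29, 40.29]
χ² = (38−13.43)²/13.43 + (20−40.29)²/40.29 + (36−40.29)²/40.29 = 55.6312
df = 2

test statistic = 55.631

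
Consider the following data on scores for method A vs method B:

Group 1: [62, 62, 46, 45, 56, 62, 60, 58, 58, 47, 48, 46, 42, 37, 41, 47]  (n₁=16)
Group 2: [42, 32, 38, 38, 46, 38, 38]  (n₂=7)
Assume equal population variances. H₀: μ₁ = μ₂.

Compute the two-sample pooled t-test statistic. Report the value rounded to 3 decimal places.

x̄₁=51.062, s₁=8.450, n₁=16
x̄₂=38.857, s₂=4.298, n₂=7
s_p² = [15·8.450² + 6·4.298²]/21 = 56.2759
SE = √(s_p²·(1/16+1/7)) = 3.3995
t = (51.062−38.857)/3.3995 = 3.5903
df = 21

test statistic = 3.590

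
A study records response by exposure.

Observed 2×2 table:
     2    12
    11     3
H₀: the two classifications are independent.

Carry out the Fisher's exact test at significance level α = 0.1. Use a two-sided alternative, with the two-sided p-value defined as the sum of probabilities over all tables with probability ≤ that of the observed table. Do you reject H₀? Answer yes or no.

reject H₀: yes

Margins: r₁=14, r₂=14, c₁=13, c₂=15, n=28
p_obs = C(14,2)·C(14,11)/C(28,13); sum pmf over tables with pmf ≤ p_obs
p-value (two-sided) = 0.00184
At α=0.1: p < α → reject H₀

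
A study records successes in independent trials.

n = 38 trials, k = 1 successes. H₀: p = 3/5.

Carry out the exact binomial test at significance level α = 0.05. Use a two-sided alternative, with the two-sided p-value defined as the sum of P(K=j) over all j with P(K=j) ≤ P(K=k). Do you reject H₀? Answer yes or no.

Exact binomial: n=38, k=1, p₀=3/5=0.6000
P(X=j) = C(n,j)·p₀^j·(1−p₀)^(n−j); p = Σ P(X=j) over j with P(X=j) ≤ P(X=1)
p-value (two-sided) = 0.00000
At α=0.05: p < α → reject H₀

reject H₀: yes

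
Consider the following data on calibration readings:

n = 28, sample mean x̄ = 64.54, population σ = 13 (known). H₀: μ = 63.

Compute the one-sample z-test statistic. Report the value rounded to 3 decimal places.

test statistic = 0.627

SE = σ/√n = 13/√28 = 2.4568
z = (x̄−μ₀)/SE = (64.54−63)/2.4568 = 0.6268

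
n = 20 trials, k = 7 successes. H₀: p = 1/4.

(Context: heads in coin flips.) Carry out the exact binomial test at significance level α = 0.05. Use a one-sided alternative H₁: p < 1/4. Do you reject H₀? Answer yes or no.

Exact binomial: n=20, k=7, p₀=1/4=0.2500
P(X≤7) from Σ C(n,i)·p₀^i·(1−p₀)^(n−i)
p-value (one-sided, H₁ less) = 0.89819
At α=0.05: p ≥ α → fail to reject H₀

reject H₀: no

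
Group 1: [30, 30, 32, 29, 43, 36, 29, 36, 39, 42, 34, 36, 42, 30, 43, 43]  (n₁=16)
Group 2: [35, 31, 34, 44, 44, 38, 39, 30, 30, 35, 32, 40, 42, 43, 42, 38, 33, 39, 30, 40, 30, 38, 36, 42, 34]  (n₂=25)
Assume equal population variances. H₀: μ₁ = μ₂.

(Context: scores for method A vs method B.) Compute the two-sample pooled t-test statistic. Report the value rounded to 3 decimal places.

x̄₁=35.875, s₁=5.500, n₁=16
x̄₂=36.760, s₂=4.728, n₂=25
s_p² = [15·5.500² + 24·4.728²]/39 = 25.3926
SE = √(s_p²·(1/16+1/25)) = 1.6133
t = (35.875−36.760)/1.6133 = -0.5486
df = 39

test statistic = -0.549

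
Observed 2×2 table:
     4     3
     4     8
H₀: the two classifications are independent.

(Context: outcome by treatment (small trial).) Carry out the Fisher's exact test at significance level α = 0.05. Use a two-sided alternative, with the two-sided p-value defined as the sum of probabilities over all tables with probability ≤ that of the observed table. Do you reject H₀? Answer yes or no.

Margins: r₁=7, r₂=12, c₁=8, c₂=11, n=19
p_obs = C(7,4)·C(12,4)/C(19,8); sum pmf over tables with pmf ≤ p_obs
p-value (two-sided) = 0.37652
At α=0.05: p ≥ α → fail to reject H₀

reject H₀: no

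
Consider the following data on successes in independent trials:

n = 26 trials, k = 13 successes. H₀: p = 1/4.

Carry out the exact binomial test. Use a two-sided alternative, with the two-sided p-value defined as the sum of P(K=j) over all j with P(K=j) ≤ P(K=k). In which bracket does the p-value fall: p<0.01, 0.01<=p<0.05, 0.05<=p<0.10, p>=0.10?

p-value bracket: p<0.01

Exact binomial: n=26, k=13, p₀=1/4=0.2500
P(X=j) = C(n,j)·p₀^j·(1−p₀)^(n−j); p = Σ P(X=j) over j with P(X=j) ≤ P(X=13)
p-value (two-sided) = 0.00578
→ bracket: p<0.01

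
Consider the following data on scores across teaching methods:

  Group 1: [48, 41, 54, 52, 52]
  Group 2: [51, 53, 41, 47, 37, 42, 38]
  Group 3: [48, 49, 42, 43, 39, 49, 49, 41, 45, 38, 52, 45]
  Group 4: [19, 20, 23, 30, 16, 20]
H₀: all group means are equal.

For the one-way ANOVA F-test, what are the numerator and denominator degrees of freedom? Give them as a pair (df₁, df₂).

degrees of freedom = [3, 26]

k = 4 groups, N = 30 total
df = (k−1, N−k) = (4−1, 30−4) = (3, 26)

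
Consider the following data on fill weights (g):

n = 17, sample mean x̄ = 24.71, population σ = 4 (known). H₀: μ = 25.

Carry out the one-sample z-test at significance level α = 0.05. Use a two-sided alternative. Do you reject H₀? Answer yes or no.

reject H₀: no

SE = σ/√n = 4/√17 = 0.9701
z = (x̄−μ₀)/SE = (24.71−25)/0.9701 = -0.2989
p-value (two-sided) = 0.76500
At α=0.05: p ≥ α → fail to reject H₀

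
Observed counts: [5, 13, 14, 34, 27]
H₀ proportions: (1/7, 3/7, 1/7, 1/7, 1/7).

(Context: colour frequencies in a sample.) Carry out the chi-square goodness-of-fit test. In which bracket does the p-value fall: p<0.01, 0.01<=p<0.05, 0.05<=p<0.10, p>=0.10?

n = 93; E_i = n·p_i = [13.29, 39.86, 13.29, 13.29, 13.29]
χ² = (5−13.29)²/13.29 + (13−39.86)²/39.86 + (14−13.29)²/13.29 + (34−13.29)²/13.29 + (27−13.29)²/13.29 = 69.7563
df = 4
p-value (upper-tail) = 0.00000
→ bracket: p<0.01

p-value bracket: p<0.01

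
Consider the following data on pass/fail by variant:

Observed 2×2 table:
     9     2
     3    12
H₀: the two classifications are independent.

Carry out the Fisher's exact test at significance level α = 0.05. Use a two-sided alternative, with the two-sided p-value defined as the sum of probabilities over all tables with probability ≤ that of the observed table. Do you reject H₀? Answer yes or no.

Margins: r₁=11, r₂=15, c₁=12, c₂=14, n=26
p_obs = C(11,9)·C(15,3)/C(26,12); sum pmf over tables with pmf ≤ p_obs
p-value (two-sided) = 0.00431
At α=0.05: p < α → reject H₀

reject H₀: yes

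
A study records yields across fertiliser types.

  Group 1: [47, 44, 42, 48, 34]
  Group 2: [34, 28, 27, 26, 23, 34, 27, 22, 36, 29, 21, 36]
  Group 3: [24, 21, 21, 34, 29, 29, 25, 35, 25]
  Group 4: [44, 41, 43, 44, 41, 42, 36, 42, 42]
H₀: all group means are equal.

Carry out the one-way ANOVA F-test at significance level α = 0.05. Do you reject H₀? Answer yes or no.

reject H₀: yes

Group means [43.00, 28.58, 27.00, 41.67], grand mean 33.600
SSB = Σnᵢ(x̄ᵢ−x̄)² = 1721.483; SSW = ΣΣ(x−x̄ᵢ)² = 692.917
MSB = 1721.483/3 = 573.8278; MSW = 692.917/31 = 22.3522
F = MSB/MSW = 25.6722
df = (3, 31)
p-value (upper-tail) = 0.00000
At α=0.05: p < α → reject H₀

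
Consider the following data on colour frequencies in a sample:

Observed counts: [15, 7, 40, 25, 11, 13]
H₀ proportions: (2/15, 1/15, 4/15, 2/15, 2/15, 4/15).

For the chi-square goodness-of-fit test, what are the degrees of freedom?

degrees of freedom = 5

df = k − 1 = 6 − 1 = 5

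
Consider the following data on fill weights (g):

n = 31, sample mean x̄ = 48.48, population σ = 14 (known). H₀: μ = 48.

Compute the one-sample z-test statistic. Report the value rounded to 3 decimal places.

test statistic = 0.191

SE = σ/√n = 14/√31 = 2.5145
z = (x̄−μ₀)/SE = (48.48−48)/2.5145 = 0.1909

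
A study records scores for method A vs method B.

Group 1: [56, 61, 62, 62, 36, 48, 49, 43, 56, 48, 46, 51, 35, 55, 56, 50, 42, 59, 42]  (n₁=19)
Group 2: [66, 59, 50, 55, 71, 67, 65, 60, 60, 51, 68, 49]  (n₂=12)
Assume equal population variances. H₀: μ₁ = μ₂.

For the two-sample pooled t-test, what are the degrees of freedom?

df = n₁ + n₂ − 2 = 19 + 12 − 2 = 29

degrees of freedom = 29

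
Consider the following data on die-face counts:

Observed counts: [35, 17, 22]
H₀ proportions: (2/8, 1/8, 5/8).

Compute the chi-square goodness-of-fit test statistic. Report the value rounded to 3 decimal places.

n = 74; E_i = n·p_i = [18.50, 9.25, 46.25]
χ² = (35−18.50)²/18.50 + (17−9.25)²/9.25 + (22−46.25)²/46.25 = 33.9243
df = 2

test statistic = 33.924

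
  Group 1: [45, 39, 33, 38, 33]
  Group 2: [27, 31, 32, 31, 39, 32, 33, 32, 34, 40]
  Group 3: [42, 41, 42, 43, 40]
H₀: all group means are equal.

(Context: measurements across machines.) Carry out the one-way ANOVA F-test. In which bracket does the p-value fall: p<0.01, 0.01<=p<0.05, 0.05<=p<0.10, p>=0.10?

Group means [37.60, 33.10, 41.60], grand mean 36.350
SSB = Σnᵢ(x̄ᵢ−x̄)² = 251.250; SSW = ΣΣ(x−x̄ᵢ)² = 237.300
MSB = 251.250/2 = 125.6250; MSW = 237.300/17 = 13.9588
F = MSB/MSW = 8.9997
df = (2, 17)
p-value (upper-tail) = 0.00216
→ bracket: p<0.01

p-value bracket: p<0.01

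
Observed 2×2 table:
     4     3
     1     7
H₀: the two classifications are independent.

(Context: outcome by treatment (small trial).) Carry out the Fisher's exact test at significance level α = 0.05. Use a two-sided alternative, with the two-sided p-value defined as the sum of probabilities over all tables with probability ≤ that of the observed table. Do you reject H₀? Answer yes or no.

Margins: r₁=7, r₂=8, c₁=5, c₂=10, n=15
p_obs = C(7,4)·C(8,1)/C(15,5); sum pmf over tables with pmf ≤ p_obs
p-value (two-sided) = 0.11888
At α=0.05: p ≥ α → fail to reject H₀

reject H₀: no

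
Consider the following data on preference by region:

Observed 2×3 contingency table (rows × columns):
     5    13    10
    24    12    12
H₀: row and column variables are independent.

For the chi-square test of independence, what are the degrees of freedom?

df = (r−1)(c−1) = (2−1)·(3−1) = 2

degrees of freedom = 2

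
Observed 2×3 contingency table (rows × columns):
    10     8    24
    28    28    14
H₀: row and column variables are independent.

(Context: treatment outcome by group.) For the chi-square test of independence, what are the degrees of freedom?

degrees of freedom = 2

df = (r−1)(c−1) = (2−1)·(3−1) = 2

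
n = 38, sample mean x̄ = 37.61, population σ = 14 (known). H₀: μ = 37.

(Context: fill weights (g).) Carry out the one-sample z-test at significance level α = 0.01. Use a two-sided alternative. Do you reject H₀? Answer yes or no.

SE = σ/√n = 14/√38 = 2.2711
z = (x̄−μ₀)/SE = (37.61−37)/2.2711 = 0.2686
p-value (two-sided) = 0.78824
At α=0.01: p ≥ α → fail to reject H₀

reject H₀: no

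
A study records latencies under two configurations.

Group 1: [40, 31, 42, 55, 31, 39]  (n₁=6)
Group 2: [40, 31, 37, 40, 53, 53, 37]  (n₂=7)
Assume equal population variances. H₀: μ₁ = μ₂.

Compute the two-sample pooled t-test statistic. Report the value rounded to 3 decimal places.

test statistic = -0.399

x̄₁=39.667, s₁=8.847, n₁=6
x̄₂=41.571, s₂=8.364, n₂=7
s_p² = [5·8.847² + 6·8.364²]/11 = 73.7316
SE = √(s_p²·(1/6+1/7)) = 4.7772
t = (39.667−41.571)/4.7772 = -0.3987
df = 11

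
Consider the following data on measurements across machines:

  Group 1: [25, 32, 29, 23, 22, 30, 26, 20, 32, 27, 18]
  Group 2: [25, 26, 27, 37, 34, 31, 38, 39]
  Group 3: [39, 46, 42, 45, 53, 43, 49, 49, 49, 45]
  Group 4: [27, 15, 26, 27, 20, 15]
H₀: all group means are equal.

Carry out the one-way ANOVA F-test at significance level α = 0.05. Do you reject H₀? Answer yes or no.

reject H₀: yes

Group means [25.82, 32.12, 46.00, 21.67], grand mean 32.314
SSB = Σnᵢ(x̄ᵢ−x̄)² = 3017.698; SSW = ΣΣ(x−x̄ᵢ)² = 767.845
MSB = 3017.698/3 = 1005.8994; MSW = 767.845/31 = 24.7692
F = MSB/MSW = 40.6109
df = (3, 31)
p-value (upper-tail) = 0.00000
At α=0.05: p < α → reject H₀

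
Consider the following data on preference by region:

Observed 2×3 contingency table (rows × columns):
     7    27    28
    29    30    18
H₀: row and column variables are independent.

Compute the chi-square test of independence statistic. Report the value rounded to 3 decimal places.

test statistic = 14.324

Row totals [62, 77], col totals [36, 57, 46], n=139
χ² = (7−16.06)²/16.06 + (27−25.42)²/25.42 + (28−20.52)²/20.52 + (29−19.94)²/19.94 + (30−31.58)²/31.58 + (18−25.48)²/25.48 = 14.3244
df = 2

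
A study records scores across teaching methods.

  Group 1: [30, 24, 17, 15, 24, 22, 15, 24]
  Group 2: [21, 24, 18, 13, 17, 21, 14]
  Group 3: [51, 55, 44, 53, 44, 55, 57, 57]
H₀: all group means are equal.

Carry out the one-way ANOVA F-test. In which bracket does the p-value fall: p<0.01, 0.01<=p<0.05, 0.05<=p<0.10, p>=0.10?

p-value bracket: p<0.01

Group means [21.38, 18.29, 52.00], grand mean 31.087
SSB = Σnᵢ(x̄ᵢ−x̄)² = 5400.523; SSW = ΣΣ(x−x̄ᵢ)² = 489.304
MSB = 5400.523/2 = 2700.2613; MSW = 489.304/20 = 24.4652
F = MSB/MSW = 110.3716
df = (2, 20)
p-value (upper-tail) = 0.00000
→ bracket: p<0.01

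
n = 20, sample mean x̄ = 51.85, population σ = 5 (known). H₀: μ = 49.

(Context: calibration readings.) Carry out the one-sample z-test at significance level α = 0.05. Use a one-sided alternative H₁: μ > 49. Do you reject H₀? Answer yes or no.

reject H₀: yes

SE = σ/√n = 5/√20 = 1.1180
z = (x̄−μ₀)/SE = (51.85−49)/1.1180 = 2.5491
p-value (one-sided, H₁ greater) = 0.00540
At α=0.05: p < α → reject H₀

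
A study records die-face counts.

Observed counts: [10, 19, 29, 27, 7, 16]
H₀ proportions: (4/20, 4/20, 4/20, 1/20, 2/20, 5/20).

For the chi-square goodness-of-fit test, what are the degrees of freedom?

df = k − 1 = 6 − 1 = 5

degrees of freedom = 5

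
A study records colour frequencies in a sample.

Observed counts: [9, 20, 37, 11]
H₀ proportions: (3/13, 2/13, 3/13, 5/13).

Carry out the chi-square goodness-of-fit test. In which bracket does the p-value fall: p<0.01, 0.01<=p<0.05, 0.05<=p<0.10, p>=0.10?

p-value bracket: p<0.01

n = 77; E_i = n·p_i = [17.77, 11.85, 17.77, 29.62]
χ² = (9−17.77)²/17.77 + (20−11.85)²/11.85 + (37−17.77)²/17.77 + (11−29.62)²/29.62 = 42.4537
df = 3
p-value (upper-tail) = 0.00000
→ bracket: p<0.01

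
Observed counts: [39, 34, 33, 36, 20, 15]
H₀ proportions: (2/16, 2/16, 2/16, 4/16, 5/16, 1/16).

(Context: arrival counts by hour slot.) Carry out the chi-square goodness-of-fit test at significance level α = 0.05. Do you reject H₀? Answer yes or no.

reject H₀: yes

n = 177; E_i = n·p_i = [22.12, 22.12, 22.12, 44.25, 55.31, 11.06]
χ² = (39−22.12)²/22.12 + (34−22.12)²/22.12 + (33−22.12)²/22.12 + (36−44.25)²/44.25 + (20−55.31)²/55.31 + (15−11.06)²/11.06 = 50.0734
df = 5
p-value (upper-tail) = 0.00000
At α=0.05: p < α → reject H₀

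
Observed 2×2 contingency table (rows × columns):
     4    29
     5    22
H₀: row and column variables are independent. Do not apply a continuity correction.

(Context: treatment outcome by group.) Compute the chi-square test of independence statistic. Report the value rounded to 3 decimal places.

test statistic = 0.477

Row totals [33, 27], col totals [9, 51], n=60
χ² = (4−4.95)²/4.95 + (29−28.05)²/28.05 + (5−4.05)²/4.05 + (22−22.95)²/22.95 = 0.4767
df = 1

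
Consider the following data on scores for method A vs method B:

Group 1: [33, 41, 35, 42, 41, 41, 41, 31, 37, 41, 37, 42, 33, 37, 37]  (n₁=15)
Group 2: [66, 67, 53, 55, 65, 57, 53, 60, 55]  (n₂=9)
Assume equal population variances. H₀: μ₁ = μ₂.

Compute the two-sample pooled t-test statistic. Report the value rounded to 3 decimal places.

x̄₁=37.933, s₁=3.674, n₁=15
x̄₂=59.000, s₂=5.679, n₂=9
s_p² = [14·3.674² + 8·5.679²]/22 = 20.3152
SE = √(s_p²·(1/15+1/9)) = 1.9004
t = (37.933−59.000)/1.9004 = -11.0853
df = 22

test statistic = -11.085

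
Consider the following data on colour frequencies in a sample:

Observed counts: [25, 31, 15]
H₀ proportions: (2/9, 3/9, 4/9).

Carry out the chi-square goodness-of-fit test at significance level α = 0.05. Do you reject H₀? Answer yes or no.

n = 71; E_i = n·p_i = [15.78, 23.67, 31.56]
χ² = (25−15.78)²/15.78 + (31−23.67)²/23.67 + (15−31.56)²/31.56 = 16.3486
df = 2
p-value (upper-tail) = 0.00028
At α=0.05: p < α → reject H₀

reject H₀: yes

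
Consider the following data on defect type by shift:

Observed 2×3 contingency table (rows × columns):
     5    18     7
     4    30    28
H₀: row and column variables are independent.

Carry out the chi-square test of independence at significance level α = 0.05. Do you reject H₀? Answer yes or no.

reject H₀: no

Row totals [30, 62], col totals [9, 48, 35], n=92
χ² = (5−2.93)²/2.93 + (18−15.65)²/15.65 + (7−11.41)²/11.41 + (4−6.07)²/6.07 + (30−32.35)²/32.35 + (28−23.59)²/23.59 = 5.2111
df = 2
p-value (upper-tail) = 0.07386
At α=0.05: p ≥ α → fail to reject H₀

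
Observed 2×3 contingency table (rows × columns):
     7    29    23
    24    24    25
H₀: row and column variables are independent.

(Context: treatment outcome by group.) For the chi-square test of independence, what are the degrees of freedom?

df = (r−1)(c−1) = (2−1)·(3−1) = 2

degrees of freedom = 2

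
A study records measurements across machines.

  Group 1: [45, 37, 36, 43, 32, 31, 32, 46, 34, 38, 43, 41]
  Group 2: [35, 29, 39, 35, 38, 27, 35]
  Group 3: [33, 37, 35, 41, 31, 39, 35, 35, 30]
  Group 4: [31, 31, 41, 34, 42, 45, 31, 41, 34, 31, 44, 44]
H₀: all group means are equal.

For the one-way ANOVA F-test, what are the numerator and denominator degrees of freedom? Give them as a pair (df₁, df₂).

k = 4 groups, N = 40 total
df = (k−1, N−k) = (4−1, 40−4) = (3, 36)

degrees of freedom = [3, 36]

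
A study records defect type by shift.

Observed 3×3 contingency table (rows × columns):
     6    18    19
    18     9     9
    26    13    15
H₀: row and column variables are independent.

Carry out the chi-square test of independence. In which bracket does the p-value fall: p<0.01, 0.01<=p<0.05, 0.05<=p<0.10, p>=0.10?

Row totals [43, 36, 54], col totals [50, 40, 43], n=133
χ² = (6−16.17)²/16.17 + (18−12.93)²/12.93 + (19−13.90)²/13.90 + (18−13.53)²/13.53 + (9−10.83)²/10.83 + (9−11.64)²/11.64 + (26−20.30)²/20.30 + (13−16.24)²/16.24 + (15−17.46)²/17.46 = 15.2209
df = 4
p-value (upper-tail) = 0.00426
→ bracket: p<0.01

p-value bracket: p<0.01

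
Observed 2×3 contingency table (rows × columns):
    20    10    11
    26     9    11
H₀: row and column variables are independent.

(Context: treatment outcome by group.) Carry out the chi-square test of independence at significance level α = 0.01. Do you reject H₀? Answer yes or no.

Row totals [41, 46], col totals [46, 19, 22], n=87
χ² = (20−21.68)²/21.68 + (10−8.95)²/8.95 + (11−10.37)²/10.37 + (26−24.32)²/24.32 + (9−10.05)²/10.05 + (11−11.63)²/11.63 = 0.5497
df = 2
p-value (upper-tail) = 0.75969
At α=0.01: p ≥ α → fail to reject H₀

reject H₀: no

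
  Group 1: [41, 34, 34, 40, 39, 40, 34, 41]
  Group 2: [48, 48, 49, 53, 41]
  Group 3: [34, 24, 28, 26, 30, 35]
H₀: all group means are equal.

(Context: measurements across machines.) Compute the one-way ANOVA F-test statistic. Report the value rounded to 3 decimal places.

test statistic = 29.802

Group means [37.88, 47.80, 29.50], grand mean 37.842
SSB = Σnᵢ(x̄ᵢ−x̄)² = 913.351; SSW = ΣΣ(x−x̄ᵢ)² = 245.175
MSB = 913.351/2 = 456.6757; MSW = 245.175/16 = 15.3234
F = MSB/MSW = 29.8024
df = (2, 16)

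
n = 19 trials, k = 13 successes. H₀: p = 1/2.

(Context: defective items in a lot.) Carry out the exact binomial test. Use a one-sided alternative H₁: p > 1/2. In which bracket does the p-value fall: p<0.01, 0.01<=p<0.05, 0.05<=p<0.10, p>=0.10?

p-value bracket: 0.05<=p<0.10

Exact binomial: n=19, k=13, p₀=1/2=0.5000
P(X≥13) from Σ C(n,i)·p₀^i·(1−p₀)^(n−i)
p-value (one-sided, H₁ greater) = 0.08353
→ bracket: 0.05<=p<0.10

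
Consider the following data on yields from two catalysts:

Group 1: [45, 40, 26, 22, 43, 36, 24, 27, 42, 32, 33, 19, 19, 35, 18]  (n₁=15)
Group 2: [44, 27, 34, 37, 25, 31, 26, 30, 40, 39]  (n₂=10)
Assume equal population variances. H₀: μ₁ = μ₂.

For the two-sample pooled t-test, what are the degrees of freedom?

degrees of freedom = 23

df = n₁ + n₂ − 2 = 15 + 10 − 2 = 23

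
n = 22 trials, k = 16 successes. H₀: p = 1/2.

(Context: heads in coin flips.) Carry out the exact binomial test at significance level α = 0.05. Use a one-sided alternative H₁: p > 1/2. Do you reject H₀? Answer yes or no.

Exact binomial: n=22, k=16, p₀=1/2=0.5000
P(X≥16) from Σ C(n,i)·p₀^i·(1−p₀)^(n−i)
p-value (one-sided, H₁ greater) = 0.02624
At α=0.05: p < α → reject H₀

reject H₀: yes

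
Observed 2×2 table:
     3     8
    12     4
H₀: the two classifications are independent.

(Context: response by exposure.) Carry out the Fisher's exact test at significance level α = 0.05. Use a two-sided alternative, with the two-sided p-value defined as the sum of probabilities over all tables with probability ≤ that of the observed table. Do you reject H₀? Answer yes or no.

Margins: r₁=11, r₂=16, c₁=15, c₂=12, n=27
p_obs = C(11,3)·C(16,12)/C(27,15); sum pmf over tables with pmf ≤ p_obs
p-value (two-sided) = 0.02199
At α=0.05: p < α → reject H₀

reject H₀: yes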